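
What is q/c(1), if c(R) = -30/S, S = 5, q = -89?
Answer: 89/6 ≈ 14.833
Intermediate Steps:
c(R) = -6 (c(R) = -30/5 = -30*1/5 = -6)
q/c(1) = -89/(-6) = -89*(-1/6) = 89/6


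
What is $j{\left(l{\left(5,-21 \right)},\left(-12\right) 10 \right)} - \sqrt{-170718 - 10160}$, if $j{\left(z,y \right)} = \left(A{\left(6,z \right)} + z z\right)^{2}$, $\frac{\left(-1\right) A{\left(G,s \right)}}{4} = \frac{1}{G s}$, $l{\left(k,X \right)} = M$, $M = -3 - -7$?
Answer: $\frac{9025}{36} - i \sqrt{180878} \approx 250.69 - 425.3 i$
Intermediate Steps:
$M = 4$ ($M = -3 + 7 = 4$)
$l{\left(k,X \right)} = 4$
$A{\left(G,s \right)} = - \frac{4}{G s}$
$j{\left(z,y \right)} = \left(z^{2} - \frac{2}{3 z}\right)^{2}$ ($j{\left(z,y \right)} = \left(- \frac{4}{6 z} + z z\right)^{2} = \left(\left(-4\right) \frac{1}{6} \frac{1}{z} + z^{2}\right)^{2} = \left(- \frac{2}{3 z} + z^{2}\right)^{2} = \left(z^{2} - \frac{2}{3 z}\right)^{2}$)
$j{\left(l{\left(5,-21 \right)},\left(-12\right) 10 \right)} - \sqrt{-170718 - 10160} = \frac{\left(-2 + 3 \cdot 4^{3}\right)^{2}}{9 \cdot 16} - \sqrt{-170718 - 10160} = \frac{1}{9} \cdot \frac{1}{16} \left(-2 + 3 \cdot 64\right)^{2} - \sqrt{-180878} = \frac{1}{9} \cdot \frac{1}{16} \left(-2 + 192\right)^{2} - i \sqrt{180878} = \frac{1}{9} \cdot \frac{1}{16} \cdot 190^{2} - i \sqrt{180878} = \frac{1}{9} \cdot \frac{1}{16} \cdot 36100 - i \sqrt{180878} = \frac{9025}{36} - i \sqrt{180878}$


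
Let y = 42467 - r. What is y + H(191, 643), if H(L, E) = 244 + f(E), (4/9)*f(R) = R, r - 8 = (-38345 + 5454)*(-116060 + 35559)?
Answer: -10590856965/4 ≈ -2.6477e+9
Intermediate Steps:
r = 2647758399 (r = 8 + (-38345 + 5454)*(-116060 + 35559) = 8 - 32891*(-80501) = 8 + 2647758391 = 2647758399)
f(R) = 9*R/4
H(L, E) = 244 + 9*E/4
y = -2647715932 (y = 42467 - 1*2647758399 = 42467 - 2647758399 = -2647715932)
y + H(191, 643) = -2647715932 + (244 + (9/4)*643) = -2647715932 + (244 + 5787/4) = -2647715932 + 6763/4 = -10590856965/4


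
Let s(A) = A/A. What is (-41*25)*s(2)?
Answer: -1025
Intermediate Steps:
s(A) = 1
(-41*25)*s(2) = -41*25*1 = -1025*1 = -1025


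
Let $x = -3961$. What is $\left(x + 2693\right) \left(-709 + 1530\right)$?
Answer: $-1041028$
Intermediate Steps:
$\left(x + 2693\right) \left(-709 + 1530\right) = \left(-3961 + 2693\right) \left(-709 + 1530\right) = \left(-1268\right) 821 = -1041028$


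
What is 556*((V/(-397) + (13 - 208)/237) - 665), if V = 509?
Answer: -11632860516/31363 ≈ -3.7091e+5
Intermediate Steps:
556*((V/(-397) + (13 - 208)/237) - 665) = 556*((509/(-397) + (13 - 208)/237) - 665) = 556*((509*(-1/397) - 195*1/237) - 665) = 556*((-509/397 - 65/79) - 665) = 556*(-66016/31363 - 665) = 556*(-20922411/31363) = -11632860516/31363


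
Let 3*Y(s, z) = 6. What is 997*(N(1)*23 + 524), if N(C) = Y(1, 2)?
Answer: 568290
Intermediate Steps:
Y(s, z) = 2 (Y(s, z) = (⅓)*6 = 2)
N(C) = 2
997*(N(1)*23 + 524) = 997*(2*23 + 524) = 997*(46 + 524) = 997*570 = 568290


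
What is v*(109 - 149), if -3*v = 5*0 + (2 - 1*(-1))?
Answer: 40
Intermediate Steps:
v = -1 (v = -(5*0 + (2 - 1*(-1)))/3 = -(0 + (2 + 1))/3 = -(0 + 3)/3 = -⅓*3 = -1)
v*(109 - 149) = -(109 - 149) = -1*(-40) = 40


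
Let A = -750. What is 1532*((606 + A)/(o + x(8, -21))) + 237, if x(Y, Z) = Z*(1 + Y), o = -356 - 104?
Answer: 374421/649 ≈ 576.92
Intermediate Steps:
o = -460
1532*((606 + A)/(o + x(8, -21))) + 237 = 1532*((606 - 750)/(-460 - 21*(1 + 8))) + 237 = 1532*(-144/(-460 - 21*9)) + 237 = 1532*(-144/(-460 - 189)) + 237 = 1532*(-144/(-649)) + 237 = 1532*(-144*(-1/649)) + 237 = 1532*(144/649) + 237 = 220608/649 + 237 = 374421/649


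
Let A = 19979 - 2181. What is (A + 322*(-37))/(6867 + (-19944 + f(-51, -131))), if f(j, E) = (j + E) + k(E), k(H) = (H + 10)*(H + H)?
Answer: 5884/18443 ≈ 0.31904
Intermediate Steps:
k(H) = 2*H*(10 + H) (k(H) = (10 + H)*(2*H) = 2*H*(10 + H))
f(j, E) = E + j + 2*E*(10 + E) (f(j, E) = (j + E) + 2*E*(10 + E) = (E + j) + 2*E*(10 + E) = E + j + 2*E*(10 + E))
A = 17798
(A + 322*(-37))/(6867 + (-19944 + f(-51, -131))) = (17798 + 322*(-37))/(6867 + (-19944 + (-131 - 51 + 2*(-131)*(10 - 131)))) = (17798 - 11914)/(6867 + (-19944 + (-131 - 51 + 2*(-131)*(-121)))) = 5884/(6867 + (-19944 + (-131 - 51 + 31702))) = 5884/(6867 + (-19944 + 31520)) = 5884/(6867 + 11576) = 5884/18443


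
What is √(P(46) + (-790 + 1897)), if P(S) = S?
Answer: √1153 ≈ 33.956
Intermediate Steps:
√(P(46) + (-790 + 1897)) = √(46 + (-790 + 1897)) = √(46 + 1107) = √1153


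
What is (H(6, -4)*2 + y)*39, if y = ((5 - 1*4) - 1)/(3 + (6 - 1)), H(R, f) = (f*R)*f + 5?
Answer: 7878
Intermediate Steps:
H(R, f) = 5 + R*f**2 (H(R, f) = (R*f)*f + 5 = R*f**2 + 5 = 5 + R*f**2)
y = 0 (y = ((5 - 4) - 1)/(3 + 5) = (1 - 1)/8 = 0*(1/8) = 0)
(H(6, -4)*2 + y)*39 = ((5 + 6*(-4)**2)*2 + 0)*39 = ((5 + 6*16)*2 + 0)*39 = ((5 + 96)*2 + 0)*39 = (101*2 + 0)*39 = (202 + 0)*39 = 202*39 = 7878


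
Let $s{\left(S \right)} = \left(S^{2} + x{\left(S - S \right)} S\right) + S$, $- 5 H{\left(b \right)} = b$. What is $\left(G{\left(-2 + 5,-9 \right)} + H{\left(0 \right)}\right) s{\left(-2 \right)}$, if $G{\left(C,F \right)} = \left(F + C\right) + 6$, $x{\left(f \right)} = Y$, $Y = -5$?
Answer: $0$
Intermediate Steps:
$x{\left(f \right)} = -5$
$H{\left(b \right)} = - \frac{b}{5}$
$G{\left(C,F \right)} = 6 + C + F$ ($G{\left(C,F \right)} = \left(C + F\right) + 6 = 6 + C + F$)
$s{\left(S \right)} = S^{2} - 4 S$ ($s{\left(S \right)} = \left(S^{2} - 5 S\right) + S = S^{2} - 4 S$)
$\left(G{\left(-2 + 5,-9 \right)} + H{\left(0 \right)}\right) s{\left(-2 \right)} = \left(\left(6 + \left(-2 + 5\right) - 9\right) - 0\right) \left(- 2 \left(-4 - 2\right)\right) = \left(\left(6 + 3 - 9\right) + 0\right) \left(\left(-2\right) \left(-6\right)\right) = \left(0 + 0\right) 12 = 0 \cdot 12 = 0$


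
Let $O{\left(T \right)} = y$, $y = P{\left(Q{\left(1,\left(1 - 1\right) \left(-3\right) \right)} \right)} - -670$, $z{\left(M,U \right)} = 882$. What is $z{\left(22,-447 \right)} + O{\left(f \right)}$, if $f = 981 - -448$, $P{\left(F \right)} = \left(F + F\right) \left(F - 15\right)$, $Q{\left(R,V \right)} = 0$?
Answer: $1552$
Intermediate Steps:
$P{\left(F \right)} = 2 F \left(-15 + F\right)$
$y = 670$ ($y = 2 \cdot 0 \left(-15 + 0\right) - -670 = 2 \cdot 0 \left(-15\right) + 670 = 0 + 670 = 670$)
$f = 1429$ ($f = 981 + 448 = 1429$)
$O{\left(T \right)} = 670$
$z{\left(22,-447 \right)} + O{\left(f \right)} = 882 + 670 = 1552$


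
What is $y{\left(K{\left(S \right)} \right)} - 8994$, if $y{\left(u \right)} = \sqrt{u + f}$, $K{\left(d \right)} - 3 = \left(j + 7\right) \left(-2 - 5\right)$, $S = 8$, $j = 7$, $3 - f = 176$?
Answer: $-8994 + 2 i \sqrt{67} \approx -8994.0 + 16.371 i$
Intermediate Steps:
$f = -173$ ($f = 3 - 176 = -173$)
$K{\left(d \right)} = -95$ ($K{\left(d \right)} = 3 + \left(7 + 7\right) \left(-2 - 5\right) = 3 + 14 \left(-7\right) = 3 - 98 = -95$)
$y{\left(u \right)} = \sqrt{-173 + u}$ ($y{\left(u \right)} = \sqrt{u - 173} = \sqrt{-173 + u}$)
$y{\left(K{\left(S \right)} \right)} - 8994 = \sqrt{-173 - 95} - 8994 = \sqrt{-268} - 8994 = 2 i \sqrt{67} - 8994 = -8994 + 2 i \sqrt{67}$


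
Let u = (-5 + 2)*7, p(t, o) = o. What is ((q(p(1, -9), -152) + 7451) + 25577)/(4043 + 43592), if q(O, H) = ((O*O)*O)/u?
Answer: 231439/333445 ≈ 0.69408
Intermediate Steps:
u = -21 (u = -3*7 = -21)
q(O, H) = -O³/21 (q(O, H) = ((O*O)*O)/(-21) = (O²*O)*(-1/21) = O³*(-1/21) = -O³/21)
((q(p(1, -9), -152) + 7451) + 25577)/(4043 + 43592) = ((-1/21*(-9)³ + 7451) + 25577)/(4043 + 43592) = ((-1/21*(-729) + 7451) + 25577)/47635 = ((243/7 + 7451) + 25577)*(1/47635) = (52400/7 + 25577)*(1/47635) = (231439/7)*(1/47635) = 231439/333445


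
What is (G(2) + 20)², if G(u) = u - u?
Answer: 400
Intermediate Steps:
G(u) = 0
(G(2) + 20)² = (0 + 20)² = 20² = 400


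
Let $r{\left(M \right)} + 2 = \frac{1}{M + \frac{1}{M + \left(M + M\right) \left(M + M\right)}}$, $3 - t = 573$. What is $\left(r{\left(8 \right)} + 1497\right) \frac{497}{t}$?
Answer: $- \frac{1570121903}{1204410} \approx -1303.6$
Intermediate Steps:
$t = -570$ ($t = 3 - 573 = -570$)
$r{\left(M \right)} = -2 + \frac{1}{M + \frac{1}{M + 4 M^{2}}}$ ($r{\left(M \right)} = -2 + \frac{1}{M + \frac{1}{M + \left(M + M\right) \left(M + M\right)}} = -2 + \frac{1}{M + \frac{1}{M + 2 M 2 M}} = -2 + \frac{1}{M + \frac{1}{M + 4 M^{2}}}$)
$\left(r{\left(8 \right)} + 1497\right) \frac{497}{t} = \left(\frac{-2 + 8 - 8 \cdot 8^{3} + 2 \cdot 8^{2}}{1 + 8^{2} + 4 \cdot 8^{3}} + 1497\right) \frac{497}{-570} = \left(\frac{-2 + 8 - 4096 + 2 \cdot 64}{1 + 64 + 4 \cdot 512} + 1497\right) 497 \left(- \frac{1}{570}\right) = \left(\frac{-2 + 8 - 4096 + 128}{1 + 64 + 2048} + 1497\right) \left(- \frac{497}{570}\right) = \left(\frac{1}{2113} \left(-3962\right) + 1497\right) \left(- \frac{497}{570}\right) = \left(- \frac{3962}{2113} + 1497\right) \left(- \frac{497}{570}\right) = \frac{3159199}{2113} \left(- \frac{497}{570}\right) = - \frac{1570121903}{1204410}$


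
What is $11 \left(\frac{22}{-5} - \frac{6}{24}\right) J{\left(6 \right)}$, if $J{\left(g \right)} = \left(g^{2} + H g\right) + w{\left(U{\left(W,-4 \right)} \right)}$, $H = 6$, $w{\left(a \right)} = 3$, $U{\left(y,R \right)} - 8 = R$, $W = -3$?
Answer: $- \frac{15345}{4} \approx -3836.3$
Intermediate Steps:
$U{\left(y,R \right)} = 8 + R$
$J{\left(g \right)} = 3 + g^{2} + 6 g$ ($J{\left(g \right)} = \left(g^{2} + 6 g\right) + 3 = 3 + g^{2} + 6 g$)
$11 \left(\frac{22}{-5} - \frac{6}{24}\right) J{\left(6 \right)} = 11 \left(\frac{22}{-5} - \frac{6}{24}\right) \left(3 + 6^{2} + 6 \cdot 6\right) = 11 \left(22 \left(- \frac{1}{5}\right) - \frac{1}{4}\right) \left(3 + 36 + 36\right) = 11 \left(- \frac{22}{5} - \frac{1}{4}\right) 75 = 11 \left(- \frac{93}{20}\right) 75 = \left(- \frac{1023}{20}\right) 75 = - \frac{15345}{4}$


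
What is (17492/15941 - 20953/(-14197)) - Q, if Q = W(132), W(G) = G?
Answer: -29291152067/226314377 ≈ -129.43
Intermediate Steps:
Q = 132
(17492/15941 - 20953/(-14197)) - Q = (17492/15941 - 20953/(-14197)) - 1*132 = (17492*(1/15941) - 20953*(-1/14197)) - 132 = (17492/15941 + 20953/14197) - 132 = 582345697/226314377 - 132 = -29291152067/226314377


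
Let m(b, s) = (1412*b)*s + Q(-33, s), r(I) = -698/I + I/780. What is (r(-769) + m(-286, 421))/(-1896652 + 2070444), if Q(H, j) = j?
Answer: -101977108333741/104243917440 ≈ -978.25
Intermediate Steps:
r(I) = -698/I + I/780 (r(I) = -698/I + I*(1/780) = -698/I + I/780)
m(b, s) = s + 1412*b*s (m(b, s) = (1412*b)*s + s = 1412*b*s + s = s + 1412*b*s)
(r(-769) + m(-286, 421))/(-1896652 + 2070444) = ((-698/(-769) + (1/780)*(-769)) + 421*(1 + 1412*(-286)))/(-1896652 + 2070444) = ((-698*(-1/769) - 769/780) + 421*(1 - 403832))/173792 = ((698/769 - 769/780) + 421*(-403831))*(1/173792) = (-46921/599820 - 170012851)*(1/173792) = -101977108333741/599820*1/173792 = -101977108333741/104243917440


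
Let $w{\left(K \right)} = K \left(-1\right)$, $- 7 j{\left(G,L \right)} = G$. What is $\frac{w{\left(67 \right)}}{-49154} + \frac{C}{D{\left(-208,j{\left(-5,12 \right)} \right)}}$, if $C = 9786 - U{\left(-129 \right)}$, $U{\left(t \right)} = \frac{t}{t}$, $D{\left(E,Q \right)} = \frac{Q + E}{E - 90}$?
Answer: $\frac{1003307459757}{71322454} \approx 14067.0$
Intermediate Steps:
$j{\left(G,L \right)} = - \frac{G}{7}$
$D{\left(E,Q \right)} = \frac{E + Q}{-90 + E}$
$U{\left(t \right)} = 1$
$C = 9785$ ($C = 9786 - 1 = 9785$)
$w{\left(K \right)} = - K$
$\frac{w{\left(67 \right)}}{-49154} + \frac{C}{D{\left(-208,j{\left(-5,12 \right)} \right)}} = \frac{\left(-1\right) 67}{-49154} + \frac{9785}{\frac{1}{-90 - 208} \left(-208 - - \frac{5}{7}\right)} = \left(-67\right) \left(- \frac{1}{49154}\right) + \frac{9785}{\frac{1}{-298} \left(-208 + \frac{5}{7}\right)} = \frac{67}{49154} + \frac{9785}{\left(- \frac{1}{298}\right) \left(- \frac{1451}{7}\right)} = \frac{67}{49154} + \frac{9785}{\frac{1451}{2086}} = \frac{67}{49154} + 9785 \cdot \frac{2086}{1451} = \frac{67}{49154} + \frac{20411510}{1451} = \frac{1003307459757}{71322454}$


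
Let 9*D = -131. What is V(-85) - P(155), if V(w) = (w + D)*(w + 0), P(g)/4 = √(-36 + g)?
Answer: 76160/9 - 4*√119 ≈ 8418.6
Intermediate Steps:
D = -131/9 (D = (⅑)*(-131) = -131/9 ≈ -14.556)
P(g) = 4*√(-36 + g)
V(w) = w*(-131/9 + w) (V(w) = (w - 131/9)*(w + 0) = (-131/9 + w)*w = w*(-131/9 + w))
V(-85) - P(155) = (⅑)*(-85)*(-131 + 9*(-85)) - 4*√(-36 + 155) = (⅑)*(-85)*(-131 - 765) - 4*√119 = (⅑)*(-85)*(-896) - 4*√119 = 76160/9 - 4*√119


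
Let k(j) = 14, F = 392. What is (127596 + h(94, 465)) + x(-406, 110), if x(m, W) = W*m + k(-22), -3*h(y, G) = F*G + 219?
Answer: 22117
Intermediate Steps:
h(y, G) = -73 - 392*G/3 (h(y, G) = -(392*G + 219)/3 = -(219 + 392*G)/3 = -73 - 392*G/3)
x(m, W) = 14 + W*m (x(m, W) = W*m + 14 = 14 + W*m)
(127596 + h(94, 465)) + x(-406, 110) = (127596 + (-73 - 392/3*465)) + (14 + 110*(-406)) = (127596 + (-73 - 60760)) + (14 - 44660) = (127596 - 60833) - 44646 = 66763 - 44646 = 22117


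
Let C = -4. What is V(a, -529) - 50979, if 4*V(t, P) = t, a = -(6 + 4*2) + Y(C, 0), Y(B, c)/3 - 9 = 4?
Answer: -203891/4 ≈ -50973.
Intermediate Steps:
Y(B, c) = 39 (Y(B, c) = 27 + 3*4 = 27 + 12 = 39)
a = 25 (a = -(6 + 4*2) + 39 = -(6 + 8) + 39 = -1*14 + 39 = -14 + 39 = 25)
V(t, P) = t/4
V(a, -529) - 50979 = (¼)*25 - 50979 = 25/4 - 50979 = -203891/4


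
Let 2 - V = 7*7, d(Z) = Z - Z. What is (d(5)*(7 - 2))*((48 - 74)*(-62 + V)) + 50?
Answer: 50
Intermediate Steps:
d(Z) = 0
V = -47 (V = 2 - 7*7 = 2 - 1*49 = 2 - 49 = -47)
(d(5)*(7 - 2))*((48 - 74)*(-62 + V)) + 50 = (0*(7 - 2))*((48 - 74)*(-62 - 47)) + 50 = (0*5)*(-26*(-109)) + 50 = 0*2834 + 50 = 0 + 50 = 50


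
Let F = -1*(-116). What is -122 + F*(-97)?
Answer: -11374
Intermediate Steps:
F = 116
-122 + F*(-97) = -122 + 116*(-97) = -122 - 11252 = -11374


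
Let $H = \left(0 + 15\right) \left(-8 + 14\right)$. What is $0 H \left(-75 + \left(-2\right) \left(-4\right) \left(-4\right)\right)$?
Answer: $0$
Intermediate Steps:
$H = 90$ ($H = 15 \cdot 6 = 90$)
$0 H \left(-75 + \left(-2\right) \left(-4\right) \left(-4\right)\right) = 0 \cdot 90 \left(-75 + \left(-2\right) \left(-4\right) \left(-4\right)\right) = 0 \left(-75 + 8 \left(-4\right)\right) = 0 \left(-75 - 32\right) = 0 \left(-107\right) = 0$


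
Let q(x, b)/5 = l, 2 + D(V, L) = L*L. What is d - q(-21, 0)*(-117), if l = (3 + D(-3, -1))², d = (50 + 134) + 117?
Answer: 2641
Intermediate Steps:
D(V, L) = -2 + L² (D(V, L) = -2 + L*L = -2 + L²)
d = 301 (d = 184 + 117 = 301)
l = 4 (l = (3 + (-2 + (-1)²))² = (3 + (-2 + 1))² = (3 - 1)² = 2² = 4)
q(x, b) = 20 (q(x, b) = 5*4 = 20)
d - q(-21, 0)*(-117) = 301 - 1*20*(-117) = 301 - 20*(-117) = 301 + 2340 = 2641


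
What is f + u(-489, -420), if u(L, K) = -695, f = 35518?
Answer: 34823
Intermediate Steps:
f + u(-489, -420) = 35518 - 695 = 34823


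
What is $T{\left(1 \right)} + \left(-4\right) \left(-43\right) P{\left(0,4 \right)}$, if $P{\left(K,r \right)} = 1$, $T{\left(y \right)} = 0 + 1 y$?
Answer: $173$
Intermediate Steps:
$T{\left(y \right)} = y$ ($T{\left(y \right)} = 0 + y = y$)
$T{\left(1 \right)} + \left(-4\right) \left(-43\right) P{\left(0,4 \right)} = 1 + \left(-4\right) \left(-43\right) 1 = 1 + 172 \cdot 1 = 1 + 172 = 173$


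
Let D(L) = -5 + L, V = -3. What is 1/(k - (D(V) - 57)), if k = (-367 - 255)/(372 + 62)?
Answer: 217/13794 ≈ 0.015731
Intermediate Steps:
k = -311/217 (k = -622/434 = -622*1/434 = -311/217 ≈ -1.4332)
1/(k - (D(V) - 57)) = 1/(-311/217 - ((-5 - 3) - 57)) = 1/(-311/217 - (-8 - 57)) = 1/(-311/217 - 1*(-65)) = 1/(-311/217 + 65) = 1/(13794/217) = 217/13794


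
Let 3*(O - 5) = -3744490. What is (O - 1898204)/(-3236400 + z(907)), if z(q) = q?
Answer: 9439087/9706479 ≈ 0.97245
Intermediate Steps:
O = -3744475/3 (O = 5 + (⅓)*(-3744490) = 5 - 3744490/3 = -3744475/3 ≈ -1.2482e+6)
(O - 1898204)/(-3236400 + z(907)) = (-3744475/3 - 1898204)/(-3236400 + 907) = -9439087/3/(-3235493) = -9439087/3*(-1/3235493) = 9439087/9706479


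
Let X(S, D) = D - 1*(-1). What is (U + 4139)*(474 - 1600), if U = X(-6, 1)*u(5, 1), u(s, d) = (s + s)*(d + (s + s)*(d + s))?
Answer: -6034234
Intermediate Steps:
X(S, D) = 1 + D (X(S, D) = D + 1 = 1 + D)
u(s, d) = 2*s*(d + 2*s*(d + s)) (u(s, d) = (2*s)*(d + (2*s)*(d + s)) = (2*s)*(d + 2*s*(d + s)) = 2*s*(d + 2*s*(d + s)))
U = 1220 (U = (1 + 1)*(2*5*(1 + 2*5² + 2*1*5)) = 2*(2*5*(1 + 2*25 + 10)) = 2*(2*5*(1 + 50 + 10)) = 2*(2*5*61) = 2*610 = 1220)
(U + 4139)*(474 - 1600) = (1220 + 4139)*(474 - 1600) = 5359*(-1126) = -6034234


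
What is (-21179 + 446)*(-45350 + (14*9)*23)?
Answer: 880157316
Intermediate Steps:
(-21179 + 446)*(-45350 + (14*9)*23) = -20733*(-45350 + 126*23) = -20733*(-45350 + 2898) = -20733*(-42452) = 880157316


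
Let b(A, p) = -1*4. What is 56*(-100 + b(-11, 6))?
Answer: -5824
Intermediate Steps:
b(A, p) = -4
56*(-100 + b(-11, 6)) = 56*(-100 - 4) = 56*(-104) = -5824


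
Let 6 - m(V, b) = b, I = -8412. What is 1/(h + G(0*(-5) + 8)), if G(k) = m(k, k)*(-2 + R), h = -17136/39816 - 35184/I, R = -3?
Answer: 55379/761584 ≈ 0.072716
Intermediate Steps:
m(V, b) = 6 - b
h = 207794/55379 (h = -17136/39816 - 35184/(-8412) = -17136*1/39816 - 35184*(-1/8412) = -34/79 + 2932/701 = 207794/55379 ≈ 3.7522)
G(k) = -30 + 5*k (G(k) = (6 - k)*(-2 - 3) = (6 - k)*(-5) = -30 + 5*k)
1/(h + G(0*(-5) + 8)) = 1/(207794/55379 + (-30 + 5*(0*(-5) + 8))) = 1/(207794/55379 + (-30 + 5*(0 + 8))) = 1/(207794/55379 + (-30 + 5*8)) = 1/(207794/55379 + (-30 + 40)) = 1/(207794/55379 + 10) = 1/(761584/55379) = 55379/761584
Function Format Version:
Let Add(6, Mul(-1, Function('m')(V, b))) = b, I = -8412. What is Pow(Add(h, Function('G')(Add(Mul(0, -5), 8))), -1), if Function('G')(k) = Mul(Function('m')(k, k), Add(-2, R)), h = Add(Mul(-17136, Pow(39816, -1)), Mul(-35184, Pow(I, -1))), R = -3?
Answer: Rational(55379, 761584) ≈ 0.072716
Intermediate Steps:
Function('m')(V, b) = Add(6, Mul(-1, b))
h = Rational(207794, 55379) (h = Add(Mul(-17136, Pow(39816, -1)), Mul(-35184, Pow(-8412, -1))) = Add(Mul(-17136, Rational(1, 39816)), Mul(-35184, Rational(-1, 8412))) = Add(Rational(-34, 79), Rational(2932, 701)) = Rational(207794, 55379) ≈ 3.7522)
Function('G')(k) = Add(-30, Mul(5, k)) (Function('G')(k) = Mul(Add(6, Mul(-1, k)), Add(-2, -3)) = Mul(Add(6, Mul(-1, k)), -5) = Add(-30, Mul(5, k)))
Pow(Add(h, Function('G')(Add(Mul(0, -5), 8))), -1) = Pow(Add(Rational(207794, 55379), Add(-30, Mul(5, Add(Mul(0, -5), 8)))), -1) = Pow(Add(Rational(207794, 55379), Add(-30, Mul(5, Add(0, 8)))), -1) = Pow(Add(Rational(207794, 55379), Add(-30, Mul(5, 8))), -1) = Pow(Add(Rational(207794, 55379), Add(-30, 40)), -1) = Pow(Add(Rational(207794, 55379), 10), -1) = Pow(Rational(761584, 55379), -1) = Rational(55379, 761584)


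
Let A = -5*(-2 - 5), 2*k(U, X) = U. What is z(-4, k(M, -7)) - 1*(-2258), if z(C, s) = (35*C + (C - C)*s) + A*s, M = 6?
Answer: 2223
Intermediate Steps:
k(U, X) = U/2
A = 35 (A = -5*(-7) = 35)
z(C, s) = 35*C + 35*s (z(C, s) = (35*C + (C - C)*s) + 35*s = (35*C + 0*s) + 35*s = (35*C + 0) + 35*s = 35*C + 35*s)
z(-4, k(M, -7)) - 1*(-2258) = (35*(-4) + 35*((½)*6)) - 1*(-2258) = (-140 + 35*3) + 2258 = (-140 + 105) + 2258 = -35 + 2258 = 2223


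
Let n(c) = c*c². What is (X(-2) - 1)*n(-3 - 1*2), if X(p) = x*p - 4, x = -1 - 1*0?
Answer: 375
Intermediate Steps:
x = -1 (x = -1 + 0 = -1)
X(p) = -4 - p (X(p) = -p - 4 = -4 - p)
n(c) = c³
(X(-2) - 1)*n(-3 - 1*2) = ((-4 - 1*(-2)) - 1)*(-3 - 1*2)³ = ((-4 + 2) - 1)*(-3 - 2)³ = (-2 - 1)*(-5)³ = -3*(-125) = 375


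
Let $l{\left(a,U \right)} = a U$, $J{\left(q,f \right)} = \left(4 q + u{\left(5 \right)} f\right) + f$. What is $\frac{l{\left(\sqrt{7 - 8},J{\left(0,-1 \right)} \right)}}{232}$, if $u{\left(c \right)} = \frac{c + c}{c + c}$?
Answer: $- \frac{i}{116} \approx - 0.0086207 i$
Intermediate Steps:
$u{\left(c \right)} = 1$ ($u{\left(c \right)} = \frac{2 c}{2 c} = 2 c \frac{1}{2 c} = 1$)
$J{\left(q,f \right)} = 2 f + 4 q$ ($J{\left(q,f \right)} = \left(4 q + 1 f\right) + f = \left(4 q + f\right) + f = \left(f + 4 q\right) + f = 2 f + 4 q$)
$l{\left(a,U \right)} = U a$
$\frac{l{\left(\sqrt{7 - 8},J{\left(0,-1 \right)} \right)}}{232} = \frac{\left(2 \left(-1\right) + 4 \cdot 0\right) \sqrt{7 - 8}}{232} = \left(-2 + 0\right) \sqrt{-1} \cdot \frac{1}{232} = - 2 i \frac{1}{232} = - \frac{i}{116}$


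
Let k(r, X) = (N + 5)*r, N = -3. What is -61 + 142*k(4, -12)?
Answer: 1075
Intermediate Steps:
k(r, X) = 2*r (k(r, X) = (-3 + 5)*r = 2*r)
-61 + 142*k(4, -12) = -61 + 142*(2*4) = -61 + 142*8 = -61 + 1136 = 1075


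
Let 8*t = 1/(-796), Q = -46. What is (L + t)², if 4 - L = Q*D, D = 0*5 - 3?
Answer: 728143075969/40551424 ≈ 17956.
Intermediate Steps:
D = -3 (D = 0 - 3 = -3)
L = -134 (L = 4 - (-46)*(-3) = 4 - 1*138 = 4 - 138 = -134)
t = -1/6368 (t = (⅛)/(-796) = (⅛)*(-1/796) = -1/6368 ≈ -0.00015704)
(L + t)² = (-134 - 1/6368)² = (-853313/6368)² = 728143075969/40551424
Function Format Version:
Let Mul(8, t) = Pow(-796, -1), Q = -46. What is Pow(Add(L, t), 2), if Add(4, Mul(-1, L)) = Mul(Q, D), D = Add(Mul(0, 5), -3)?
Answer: Rational(728143075969, 40551424) ≈ 17956.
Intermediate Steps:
D = -3 (D = Add(0, -3) = -3)
L = -134 (L = Add(4, Mul(-1, Mul(-46, -3))) = Add(4, Mul(-1, 138)) = Add(4, -138) = -134)
t = Rational(-1, 6368) (t = Mul(Rational(1, 8), Pow(-796, -1)) = Mul(Rational(1, 8), Rational(-1, 796)) = Rational(-1, 6368) ≈ -0.00015704)
Pow(Add(L, t), 2) = Pow(Add(-134, Rational(-1, 6368)), 2) = Pow(Rational(-853313, 6368), 2) = Rational(728143075969, 40551424)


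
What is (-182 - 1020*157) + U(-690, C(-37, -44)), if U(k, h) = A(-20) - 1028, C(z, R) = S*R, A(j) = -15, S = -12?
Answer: -161365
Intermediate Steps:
C(z, R) = -12*R
U(k, h) = -1043 (U(k, h) = -15 - 1028 = -1043)
(-182 - 1020*157) + U(-690, C(-37, -44)) = (-182 - 1020*157) - 1043 = (-182 - 160140) - 1043 = -160322 - 1043 = -161365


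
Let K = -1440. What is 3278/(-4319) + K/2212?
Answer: -68726/48743 ≈ -1.4100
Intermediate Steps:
3278/(-4319) + K/2212 = 3278/(-4319) - 1440/2212 = 3278*(-1/4319) - 1440*1/2212 = -3278/4319 - 360/553 = -68726/48743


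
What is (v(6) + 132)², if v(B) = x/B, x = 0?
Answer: 17424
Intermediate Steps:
v(B) = 0 (v(B) = 0/B = 0)
(v(6) + 132)² = (0 + 132)² = 132² = 17424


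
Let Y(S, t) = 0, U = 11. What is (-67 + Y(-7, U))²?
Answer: 4489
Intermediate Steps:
(-67 + Y(-7, U))² = (-67 + 0)² = (-67)² = 4489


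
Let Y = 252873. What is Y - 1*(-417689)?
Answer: 670562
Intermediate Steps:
Y - 1*(-417689) = 252873 - 1*(-417689) = 252873 + 417689 = 670562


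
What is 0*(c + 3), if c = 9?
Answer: 0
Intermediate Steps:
0*(c + 3) = 0*(9 + 3) = 0*12 = 0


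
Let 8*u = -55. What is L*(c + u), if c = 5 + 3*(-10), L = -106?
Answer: 13515/4 ≈ 3378.8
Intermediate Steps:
u = -55/8 (u = (⅛)*(-55) = -55/8 ≈ -6.8750)
c = -25 (c = 5 - 30 = -25)
L*(c + u) = -106*(-25 - 55/8) = -106*(-255/8) = 13515/4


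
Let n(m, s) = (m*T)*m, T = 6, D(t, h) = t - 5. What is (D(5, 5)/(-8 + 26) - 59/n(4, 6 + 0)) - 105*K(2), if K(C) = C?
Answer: -20219/96 ≈ -210.61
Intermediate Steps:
D(t, h) = -5 + t
n(m, s) = 6*m**2 (n(m, s) = (m*6)*m = (6*m)*m = 6*m**2)
(D(5, 5)/(-8 + 26) - 59/n(4, 6 + 0)) - 105*K(2) = ((-5 + 5)/(-8 + 26) - 59/(6*4**2)) - 105*2 = (0/18 - 59/(6*16)) - 210 = (0*(1/18) - 59/96) - 210 = (0 - 59*1/96) - 210 = (0 - 59/96) - 210 = -59/96 - 210 = -20219/96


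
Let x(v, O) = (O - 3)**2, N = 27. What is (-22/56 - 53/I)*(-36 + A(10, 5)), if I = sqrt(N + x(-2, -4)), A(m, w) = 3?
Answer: 363/28 + 1749*sqrt(19)/38 ≈ 213.59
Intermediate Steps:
x(v, O) = (-3 + O)**2
I = 2*sqrt(19) (I = sqrt(27 + (-3 - 4)**2) = sqrt(27 + (-7)**2) = sqrt(27 + 49) = sqrt(76) = 2*sqrt(19) ≈ 8.7178)
(-22/56 - 53/I)*(-36 + A(10, 5)) = (-22/56 - 53*sqrt(19)/38)*(-36 + 3) = (-22*1/56 - 53*sqrt(19)/38)*(-33) = (-11/28 - 53*sqrt(19)/38)*(-33) = 363/28 + 1749*sqrt(19)/38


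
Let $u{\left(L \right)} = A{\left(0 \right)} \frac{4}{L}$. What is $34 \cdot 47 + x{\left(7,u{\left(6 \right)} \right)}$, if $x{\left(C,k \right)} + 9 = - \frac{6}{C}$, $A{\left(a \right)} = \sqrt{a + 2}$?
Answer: $\frac{11117}{7} \approx 1588.1$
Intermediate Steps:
$A{\left(a \right)} = \sqrt{2 + a}$
$u{\left(L \right)} = \frac{4 \sqrt{2}}{L}$ ($u{\left(L \right)} = \sqrt{2 + 0} \frac{4}{L} = \sqrt{2} \frac{4}{L} = \frac{4 \sqrt{2}}{L}$)
$x{\left(C,k \right)} = -9 - \frac{6}{C}$
$34 \cdot 47 + x{\left(7,u{\left(6 \right)} \right)} = 34 \cdot 47 - \left(9 + \frac{6}{7}\right) = 1598 - \frac{69}{7} = \frac{11117}{7}$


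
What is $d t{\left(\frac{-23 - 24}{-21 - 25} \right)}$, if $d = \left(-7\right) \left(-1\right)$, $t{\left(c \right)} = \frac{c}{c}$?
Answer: $7$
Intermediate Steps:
$t{\left(c \right)} = 1$
$d = 7$
$d t{\left(\frac{-23 - 24}{-21 - 25} \right)} = 7 \cdot 1 = 7$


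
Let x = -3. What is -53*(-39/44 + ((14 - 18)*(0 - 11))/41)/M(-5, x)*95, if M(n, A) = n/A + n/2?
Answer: 1018077/902 ≈ 1128.7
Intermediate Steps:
M(n, A) = n/2 + n/A (M(n, A) = n/A + n*(1/2) = n/A + n/2 = n/2 + n/A)
-53*(-39/44 + ((14 - 18)*(0 - 11))/41)/M(-5, x)*95 = -53*(-39/44 + ((14 - 18)*(0 - 11))/41)/((1/2)*(-5) - 5/(-3))*95 = -53*(-39*1/44 - 4*(-11)*(1/41))/(-5/2 - 5*(-1/3))*95 = -53*(-39/44 + 44*(1/41))/(-5/2 + 5/3)*95 = -53*(-39/44 + 44/41)/(-5/6)*95 = -17861*(-6)/(1804*5)*95 = -53*(-1011/4510)*95 = (53583/4510)*95 = 1018077/902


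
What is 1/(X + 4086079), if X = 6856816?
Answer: 1/10942895 ≈ 9.1384e-8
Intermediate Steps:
1/(X + 4086079) = 1/(6856816 + 4086079) = 1/10942895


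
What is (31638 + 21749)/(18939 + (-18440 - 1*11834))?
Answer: -53387/11335 ≈ -4.7099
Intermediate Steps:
(31638 + 21749)/(18939 + (-18440 - 1*11834)) = 53387/(18939 + (-18440 - 11834)) = 53387/(18939 - 30274) = 53387/(-11335) = 53387*(-1/11335) = -53387/11335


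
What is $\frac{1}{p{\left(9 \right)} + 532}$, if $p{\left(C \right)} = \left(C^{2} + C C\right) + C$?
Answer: $\frac{1}{703} \approx 0.0014225$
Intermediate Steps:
$p{\left(C \right)} = C + 2 C^{2}$ ($p{\left(C \right)} = \left(C^{2} + C^{2}\right) + C = 2 C^{2} + C = C + 2 C^{2}$)
$\frac{1}{p{\left(9 \right)} + 532} = \frac{1}{9 \left(1 + 2 \cdot 9\right) + 532} = \frac{1}{9 \left(1 + 18\right) + 532} = \frac{1}{9 \cdot 19 + 532} = \frac{1}{171 + 532} = \frac{1}{703}$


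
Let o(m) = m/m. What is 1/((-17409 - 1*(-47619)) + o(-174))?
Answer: 1/30211 ≈ 3.3101e-5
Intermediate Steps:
o(m) = 1
1/((-17409 - 1*(-47619)) + o(-174)) = 1/((-17409 - 1*(-47619)) + 1) = 1/((-17409 + 47619) + 1) = 1/(30210 + 1) = 1/30211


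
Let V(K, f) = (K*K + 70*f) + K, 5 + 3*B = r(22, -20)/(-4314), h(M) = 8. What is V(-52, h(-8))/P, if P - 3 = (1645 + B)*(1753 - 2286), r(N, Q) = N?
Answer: -10392426/2833951027 ≈ -0.0036671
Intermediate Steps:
B = -10796/6471 (B = -5/3 + (22/(-4314))/3 = -5/3 + (22*(-1/4314))/3 = -5/3 + (⅓)*(-11/2157) = -5/3 - 11/6471 = -10796/6471 ≈ -1.6684)
V(K, f) = K + K² + 70*f (V(K, f) = (K² + 70*f) + K = K + K² + 70*f)
P = -5667902054/6471 (P = 3 + (1645 - 10796/6471)*(1753 - 2286) = 3 + (10633999/6471)*(-533) = 3 - 5667921467/6471 = -5667902054/6471 ≈ -8.7589e+5)
V(-52, h(-8))/P = (-52 + (-52)² + 70*8)/(-5667902054/6471) = (-52 + 2704 + 560)*(-6471/5667902054) = 3212*(-6471/5667902054) = -10392426/2833951027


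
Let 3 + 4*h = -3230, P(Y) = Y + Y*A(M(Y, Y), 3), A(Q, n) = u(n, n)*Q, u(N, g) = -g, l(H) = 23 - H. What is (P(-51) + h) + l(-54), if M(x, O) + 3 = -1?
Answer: -5577/4 ≈ -1394.3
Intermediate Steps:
M(x, O) = -4 (M(x, O) = -3 - 1 = -4)
A(Q, n) = -Q*n (A(Q, n) = (-n)*Q = -Q*n)
P(Y) = 13*Y (P(Y) = Y + Y*(-1*(-4)*3) = Y + Y*12 = Y + 12*Y = 13*Y)
h = -3233/4 (h = -¾ + (¼)*(-3230) = -¾ - 1615/2 = -3233/4 ≈ -808.25)
(P(-51) + h) + l(-54) = (13*(-51) - 3233/4) + (23 - 1*(-54)) = (-663 - 3233/4) + (23 + 54) = -5885/4 + 77 = -5577/4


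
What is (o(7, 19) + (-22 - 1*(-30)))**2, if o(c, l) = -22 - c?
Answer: 441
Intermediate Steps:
(o(7, 19) + (-22 - 1*(-30)))**2 = ((-22 - 1*7) + (-22 - 1*(-30)))**2 = ((-22 - 7) + (-22 + 30))**2 = (-29 + 8)**2 = (-21)**2 = 441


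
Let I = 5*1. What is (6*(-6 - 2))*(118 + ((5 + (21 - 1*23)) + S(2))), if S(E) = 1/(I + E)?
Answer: -40704/7 ≈ -5814.9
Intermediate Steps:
I = 5
S(E) = 1/(5 + E)
(6*(-6 - 2))*(118 + ((5 + (21 - 1*23)) + S(2))) = (6*(-6 - 2))*(118 + ((5 + (21 - 1*23)) + 1/(5 + 2))) = (6*(-8))*(118 + ((5 + (21 - 23)) + 1/7)) = -48*(118 + ((5 - 2) + 1/7)) = -48*(118 + (3 + 1/7)) = -48*(118 + 22/7) = -48*848/7 = -40704/7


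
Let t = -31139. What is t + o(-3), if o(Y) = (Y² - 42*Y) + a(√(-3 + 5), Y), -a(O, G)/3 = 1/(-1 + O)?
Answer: -31007 - 3*√2 ≈ -31011.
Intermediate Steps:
a(O, G) = -3/(-1 + O)
o(Y) = Y² - 42*Y - 3/(-1 + √2) (o(Y) = (Y² - 42*Y) - 3/(-1 + √(-3 + 5)) = (Y² - 42*Y) - 3/(-1 + √2) = Y² - 42*Y - 3/(-1 + √2))
t + o(-3) = -31139 + (-3 + (-3)² - 42*(-3) - 3*√2) = -31139 + (-3 + 9 + 126 - 3*√2) = -31139 + (132 - 3*√2) = -31007 - 3*√2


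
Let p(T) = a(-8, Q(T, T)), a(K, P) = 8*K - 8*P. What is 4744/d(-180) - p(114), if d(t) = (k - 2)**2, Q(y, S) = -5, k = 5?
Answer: 4960/9 ≈ 551.11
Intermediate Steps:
a(K, P) = -8*P + 8*K
p(T) = -24 (p(T) = -8*(-5) + 8*(-8) = 40 - 64 = -24)
d(t) = 9 (d(t) = (5 - 2)**2 = 3**2 = 9)
4744/d(-180) - p(114) = 4744/9 - 1*(-24) = 4744*(1/9) + 24 = 4744/9 + 24 = 4960/9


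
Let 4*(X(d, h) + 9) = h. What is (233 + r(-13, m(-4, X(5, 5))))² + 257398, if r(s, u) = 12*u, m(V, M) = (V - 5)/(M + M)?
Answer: 302698199/961 ≈ 3.1498e+5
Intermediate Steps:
X(d, h) = -9 + h/4
m(V, M) = (-5 + V)/(2*M) (m(V, M) = (-5 + V)/((2*M)) = (-5 + V)*(1/(2*M)) = (-5 + V)/(2*M))
(233 + r(-13, m(-4, X(5, 5))))² + 257398 = (233 + 12*((-5 - 4)/(2*(-9 + (¼)*5))))² + 257398 = (233 + 12*((½)*(-9)/(-9 + 5/4)))² + 257398 = (233 + 12*((½)*(-9)/(-31/4)))² + 257398 = (233 + 12*((½)*(-4/31)*(-9)))² + 257398 = (233 + 12*(18/31))² + 257398 = (233 + 216/31)² + 257398 = (7439/31)² + 257398 = 55338721/961 + 257398 = 302698199/961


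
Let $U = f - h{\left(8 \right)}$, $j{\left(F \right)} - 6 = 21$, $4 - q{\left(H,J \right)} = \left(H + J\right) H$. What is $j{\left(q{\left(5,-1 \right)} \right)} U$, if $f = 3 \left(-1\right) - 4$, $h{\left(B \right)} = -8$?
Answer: $27$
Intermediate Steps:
$f = -7$ ($f = -3 - 4 = -7$)
$q{\left(H,J \right)} = 4 - H \left(H + J\right)$ ($q{\left(H,J \right)} = 4 - \left(H + J\right) H = 4 - H \left(H + J\right)$)
$j{\left(F \right)} = 27$ ($j{\left(F \right)} = 6 + 21 = 27$)
$U = 1$ ($U = -7 - -8 = -7 + 8 = 1$)
$j{\left(q{\left(5,-1 \right)} \right)} U = 27 \cdot 1 = 27$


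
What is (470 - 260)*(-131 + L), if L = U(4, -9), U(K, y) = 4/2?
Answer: -27090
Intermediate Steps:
U(K, y) = 2 (U(K, y) = 4*(1/2) = 2)
L = 2
(470 - 260)*(-131 + L) = (470 - 260)*(-131 + 2) = 210*(-129) = -27090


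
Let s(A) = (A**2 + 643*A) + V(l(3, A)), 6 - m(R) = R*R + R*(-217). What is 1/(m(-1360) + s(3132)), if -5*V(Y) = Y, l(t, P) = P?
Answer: 5/48389798 ≈ 1.0333e-7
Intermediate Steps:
V(Y) = -Y/5
m(R) = 6 - R**2 + 217*R (m(R) = 6 - (R*R + R*(-217)) = 6 - (R**2 - 217*R) = 6 + (-R**2 + 217*R) = 6 - R**2 + 217*R)
s(A) = A**2 + 3214*A/5 (s(A) = (A**2 + 643*A) - A/5 = A**2 + 3214*A/5)
1/(m(-1360) + s(3132)) = 1/((6 - 1*(-1360)**2 + 217*(-1360)) + (1/5)*3132*(3214 + 5*3132)) = 1/((6 - 1*1849600 - 295120) + (1/5)*3132*(3214 + 15660)) = 1/((6 - 1849600 - 295120) + (1/5)*3132*18874) = 1/(-2144714 + 59113368/5) = 1/(48389798/5) = 5/48389798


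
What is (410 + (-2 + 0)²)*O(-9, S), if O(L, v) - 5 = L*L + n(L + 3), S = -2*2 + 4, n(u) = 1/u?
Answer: 35535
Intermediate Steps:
S = 0 (S = -4 + 4 = 0)
O(L, v) = 5 + L² + 1/(3 + L) (O(L, v) = 5 + (L*L + 1/(L + 3)) = 5 + (L² + 1/(3 + L)) = 5 + L² + 1/(3 + L))
(410 + (-2 + 0)²)*O(-9, S) = (410 + (-2 + 0)²)*((1 + (3 - 9)*(5 + (-9)²))/(3 - 9)) = (410 + (-2)²)*((1 - 6*(5 + 81))/(-6)) = (410 + 4)*(-(1 - 6*86)/6) = 414*(-(1 - 516)/6) = 414*(-⅙*(-515)) = 414*(515/6) = 35535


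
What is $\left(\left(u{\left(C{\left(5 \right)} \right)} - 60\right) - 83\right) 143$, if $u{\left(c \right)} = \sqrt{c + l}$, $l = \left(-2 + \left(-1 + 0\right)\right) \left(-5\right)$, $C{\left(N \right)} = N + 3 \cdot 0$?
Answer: $-20449 + 286 \sqrt{5} \approx -19810.0$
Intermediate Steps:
$C{\left(N \right)} = N$ ($C{\left(N \right)} = N + 0 = N$)
$l = 15$ ($l = \left(-2 - 1\right) \left(-5\right) = \left(-3\right) \left(-5\right) = 15$)
$u{\left(c \right)} = \sqrt{15 + c}$ ($u{\left(c \right)} = \sqrt{c + 15} = \sqrt{15 + c}$)
$\left(\left(u{\left(C{\left(5 \right)} \right)} - 60\right) - 83\right) 143 = \left(\left(\sqrt{15 + 5} - 60\right) - 83\right) 143 = \left(\left(\sqrt{20} - 60\right) - 83\right) 143 = \left(\left(2 \sqrt{5} - 60\right) - 83\right) 143 = \left(\left(-60 + 2 \sqrt{5}\right) - 83\right) 143 = \left(-143 + 2 \sqrt{5}\right) 143 = -20449 + 286 \sqrt{5}$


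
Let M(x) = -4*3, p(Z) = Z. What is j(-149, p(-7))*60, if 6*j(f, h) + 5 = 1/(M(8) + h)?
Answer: -960/19 ≈ -50.526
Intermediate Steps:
M(x) = -12
j(f, h) = -5/6 + 1/(6*(-12 + h))
j(-149, p(-7))*60 = ((61 - 5*(-7))/(6*(-12 - 7)))*60 = ((1/6)*(61 + 35)/(-19))*60 = ((1/6)*(-1/19)*96)*60 = -16/19*60 = -960/19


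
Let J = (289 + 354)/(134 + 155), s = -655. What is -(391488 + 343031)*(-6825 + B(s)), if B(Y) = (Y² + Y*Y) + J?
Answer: -10629123690276/17 ≈ -6.2524e+11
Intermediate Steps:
J = 643/289 ≈ 2.2249
B(Y) = 643/289 + 2*Y² (B(Y) = (Y² + Y*Y) + 643/289 = (Y² + Y²) + 643/289 = 2*Y² + 643/289 = 643/289 + 2*Y²)
-(391488 + 343031)*(-6825 + B(s)) = -(391488 + 343031)*(-6825 + (643/289 + 2*(-655)²)) = -734519*(-6825 + (643/289 + 2*429025)) = -734519*(-6825 + (643/289 + 858050)) = -734519*(-6825 + 247977093/289) = -734519*246004668/289 = -1*10629123690276/17 = -10629123690276/17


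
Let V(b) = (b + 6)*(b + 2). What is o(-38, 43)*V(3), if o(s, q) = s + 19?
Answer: -855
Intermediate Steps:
o(s, q) = 19 + s
V(b) = (2 + b)*(6 + b) (V(b) = (6 + b)*(2 + b) = (2 + b)*(6 + b))
o(-38, 43)*V(3) = (19 - 38)*(12 + 3² + 8*3) = -19*(12 + 9 + 24) = -19*45 = -855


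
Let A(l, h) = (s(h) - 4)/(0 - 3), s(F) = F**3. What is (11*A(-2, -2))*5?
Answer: 220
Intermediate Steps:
A(l, h) = 4/3 - h**3/3 (A(l, h) = (h**3 - 4)/(0 - 3) = (-4 + h**3)/(-3) = (-4 + h**3)*(-1/3) = 4/3 - h**3/3)
(11*A(-2, -2))*5 = (11*(4/3 - 1/3*(-2)**3))*5 = (11*(4/3 - 1/3*(-8)))*5 = (11*(4/3 + 8/3))*5 = (11*4)*5 = 44*5 = 220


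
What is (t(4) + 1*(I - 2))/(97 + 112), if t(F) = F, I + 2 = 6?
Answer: 6/209 ≈ 0.028708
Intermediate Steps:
I = 4 (I = -2 + 6 = 4)
(t(4) + 1*(I - 2))/(97 + 112) = (4 + 1*(4 - 2))/(97 + 112) = (4 + 1*2)/209 = (4 + 2)*(1/209) = 6*(1/209) = 6/209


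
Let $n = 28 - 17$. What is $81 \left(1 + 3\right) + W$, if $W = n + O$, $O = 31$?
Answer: $366$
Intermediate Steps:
$n = 11$
$W = 42$ ($W = 11 + 31 = 42$)
$81 \left(1 + 3\right) + W = 81 \left(1 + 3\right) + 42 = 81 \cdot 4 + 42 = 324 + 42 = 366$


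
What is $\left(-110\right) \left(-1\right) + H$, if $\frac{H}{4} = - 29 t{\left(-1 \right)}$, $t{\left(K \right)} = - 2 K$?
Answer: $-122$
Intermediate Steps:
$H = -232$ ($H = 4 \left(- 29 \left(\left(-2\right) \left(-1\right)\right)\right) = 4 \left(\left(-29\right) 2\right) = 4 \left(-58\right) = -232$)
$\left(-110\right) \left(-1\right) + H = \left(-110\right) \left(-1\right) - 232 = 110 - 232 = -122$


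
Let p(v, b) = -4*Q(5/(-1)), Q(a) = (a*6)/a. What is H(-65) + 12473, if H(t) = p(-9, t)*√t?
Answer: 12473 - 24*I*√65 ≈ 12473.0 - 193.49*I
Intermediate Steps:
Q(a) = 6 (Q(a) = (6*a)/a = 6)
p(v, b) = -24 (p(v, b) = -4*6 = -24)
H(t) = -24*√t
H(-65) + 12473 = -24*I*√65 + 12473 = 12473 - 24*I*√65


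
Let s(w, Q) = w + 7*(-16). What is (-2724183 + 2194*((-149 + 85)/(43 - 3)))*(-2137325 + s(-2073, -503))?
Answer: 5835927306234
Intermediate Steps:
s(w, Q) = -112 + w (s(w, Q) = w - 112 = -112 + w)
(-2724183 + 2194*((-149 + 85)/(43 - 3)))*(-2137325 + s(-2073, -503)) = (-2724183 + 2194*((-149 + 85)/(43 - 3)))*(-2137325 + (-112 - 2073)) = (-2724183 + 2194*(-64/40))*(-2137325 - 2185) = (-2724183 + 2194*(-64*1/40))*(-2139510) = (-2724183 + 2194*(-8/5))*(-2139510) = (-2724183 - 17552/5)*(-2139510) = -13638467/5*(-2139510) = 5835927306234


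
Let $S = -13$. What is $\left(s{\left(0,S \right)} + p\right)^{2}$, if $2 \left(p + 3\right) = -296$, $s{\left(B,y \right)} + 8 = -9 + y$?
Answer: $32761$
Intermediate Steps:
$s{\left(B,y \right)} = -17 + y$ ($s{\left(B,y \right)} = -8 + \left(-9 + y\right) = -17 + y$)
$p = -151$ ($p = -3 + \frac{1}{2} \left(-296\right) = -3 - 148 = -151$)
$\left(s{\left(0,S \right)} + p\right)^{2} = \left(\left(-17 - 13\right) - 151\right)^{2} = \left(-30 - 151\right)^{2} = \left(-181\right)^{2} = 32761$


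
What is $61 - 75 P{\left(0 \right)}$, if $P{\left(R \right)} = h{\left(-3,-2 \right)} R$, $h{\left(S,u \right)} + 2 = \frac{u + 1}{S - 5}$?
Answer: $61$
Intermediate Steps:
$h{\left(S,u \right)} = -2 + \frac{1 + u}{-5 + S}$ ($h{\left(S,u \right)} = -2 + \frac{u + 1}{S - 5} = -2 + \frac{1 + u}{-5 + S}$)
$P{\left(R \right)} = - \frac{15 R}{8}$ ($P{\left(R \right)} = \frac{11 - 2 - -6}{-5 - 3} R = \frac{11 - 2 + 6}{-8} R = \left(- \frac{1}{8}\right) 15 R = - \frac{15 R}{8}$)
$61 - 75 P{\left(0 \right)} = 61 - 75 \left(\left(- \frac{15}{8}\right) 0\right) = 61 - 0 = 61 + 0 = 61$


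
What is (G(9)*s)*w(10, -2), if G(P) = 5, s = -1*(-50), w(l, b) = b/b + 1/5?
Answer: 300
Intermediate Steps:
w(l, b) = 6/5 (w(l, b) = 1 + 1*(1/5) = 1 + 1/5 = 6/5)
s = 50
(G(9)*s)*w(10, -2) = (5*50)*(6/5) = 250*(6/5) = 300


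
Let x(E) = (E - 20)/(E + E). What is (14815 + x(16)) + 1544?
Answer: 130871/8 ≈ 16359.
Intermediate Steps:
x(E) = (-20 + E)/(2*E) (x(E) = (-20 + E)/((2*E)) = (-20 + E)*(1/(2*E)) = (-20 + E)/(2*E))
(14815 + x(16)) + 1544 = (14815 + (1/2)*(-20 + 16)/16) + 1544 = (14815 + (1/2)*(1/16)*(-4)) + 1544 = (14815 - 1/8) + 1544 = 118519/8 + 1544 = 130871/8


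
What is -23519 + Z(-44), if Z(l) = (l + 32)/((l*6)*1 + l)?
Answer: -1810960/77 ≈ -23519.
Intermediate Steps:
Z(l) = (32 + l)/(7*l) (Z(l) = (32 + l)/((6*l)*1 + l) = (32 + l)/(6*l + l) = (32 + l)/((7*l)) = (32 + l)*(1/(7*l)) = (32 + l)/(7*l))
-23519 + Z(-44) = -23519 + (⅐)*(32 - 44)/(-44) = -23519 + (⅐)*(-1/44)*(-12) = -23519 + 3/77 = -1810960/77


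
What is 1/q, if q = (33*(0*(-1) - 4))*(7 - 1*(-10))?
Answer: -1/2244 ≈ -0.00044563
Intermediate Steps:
q = -2244 (q = (33*(0 - 4))*(7 + 10) = (33*(-4))*17 = -132*17 = -2244)
1/q = 1/(-2244) = -1/2244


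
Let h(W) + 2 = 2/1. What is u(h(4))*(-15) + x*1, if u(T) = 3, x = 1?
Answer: -44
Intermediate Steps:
h(W) = 0 (h(W) = -2 + 2/1 = -2 + 2*1 = -2 + 2 = 0)
u(h(4))*(-15) + x*1 = 3*(-15) + 1*1 = -45 + 1 = -44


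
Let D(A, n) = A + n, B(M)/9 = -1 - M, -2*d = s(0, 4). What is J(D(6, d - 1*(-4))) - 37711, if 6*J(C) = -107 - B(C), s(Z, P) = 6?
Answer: -226301/6 ≈ -37717.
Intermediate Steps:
d = -3 (d = -½*6 = -3)
B(M) = -9 - 9*M (B(M) = 9*(-1 - M) = -9 - 9*M)
J(C) = -49/3 + 3*C/2 (J(C) = (-107 - (-9 - 9*C))/6 = (-107 + (9 + 9*C))/6 = (-98 + 9*C)/6 = -49/3 + 3*C/2)
J(D(6, d - 1*(-4))) - 37711 = (-49/3 + 3*(6 + (-3 - 1*(-4)))/2) - 37711 = (-49/3 + 3*(6 + (-3 + 4))/2) - 37711 = (-49/3 + 3*(6 + 1)/2) - 37711 = (-49/3 + (3/2)*7) - 37711 = (-49/3 + 21/2) - 37711 = -35/6 - 37711 = -226301/6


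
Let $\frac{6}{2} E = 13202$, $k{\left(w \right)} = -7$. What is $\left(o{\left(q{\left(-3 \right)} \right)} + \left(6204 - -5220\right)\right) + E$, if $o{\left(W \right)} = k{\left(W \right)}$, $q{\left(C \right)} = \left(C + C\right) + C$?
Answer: $\frac{47453}{3} \approx 15818.0$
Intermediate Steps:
$q{\left(C \right)} = 3 C$ ($q{\left(C \right)} = 2 C + C = 3 C$)
$o{\left(W \right)} = -7$
$E = \frac{13202}{3}$ ($E = \frac{1}{3} \cdot 13202 = \frac{13202}{3} \approx 4400.7$)
$\left(o{\left(q{\left(-3 \right)} \right)} + \left(6204 - -5220\right)\right) + E = \left(-7 + \left(6204 - -5220\right)\right) + \frac{13202}{3} = \left(-7 + \left(6204 + 5220\right)\right) + \frac{13202}{3} = \left(-7 + 11424\right) + \frac{13202}{3} = 11417 + \frac{13202}{3} = \frac{47453}{3}$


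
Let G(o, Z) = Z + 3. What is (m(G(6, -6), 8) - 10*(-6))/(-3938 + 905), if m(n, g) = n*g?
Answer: -4/337 ≈ -0.011869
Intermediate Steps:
G(o, Z) = 3 + Z
m(n, g) = g*n
(m(G(6, -6), 8) - 10*(-6))/(-3938 + 905) = (8*(3 - 6) - 10*(-6))/(-3938 + 905) = (8*(-3) + 60)/(-3033) = (-24 + 60)*(-1/3033) = 36*(-1/3033) = -4/337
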